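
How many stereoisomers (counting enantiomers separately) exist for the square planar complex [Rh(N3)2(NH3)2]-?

2

The distinct arrangements are (2 in all): N3 cis; N3 trans.
Each arrangement has an internal mirror plane or centre of symmetry, so none is chiral.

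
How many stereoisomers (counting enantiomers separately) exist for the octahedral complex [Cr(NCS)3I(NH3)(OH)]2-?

5

The six octahedral sites form three mutually perpendicular trans pairs.
Systematic placement gives 4 geometric isomers: NCS mer (3 arrangements); NCS fac (chiral).
One of these lacks any improper symmetry element and so occurs as an enantiomeric pair, giving 4 + 1 = 5 stereoisomers in total.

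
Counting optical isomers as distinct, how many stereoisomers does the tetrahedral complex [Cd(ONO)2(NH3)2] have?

1

In a tetrahedral complex all four positions are equivalent and every pair of ligands is adjacent — there is no cis/trans distinction.
Only one geometric arrangement is possible.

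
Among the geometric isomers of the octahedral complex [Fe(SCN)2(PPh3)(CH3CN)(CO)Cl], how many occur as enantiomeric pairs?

6

An octahedron has six vertices in three trans pairs; every non-trans pair is cis.
Systematic enumeration (placing each ligand type in turn and discarding arrangements equivalent by rotation or reflection) gives 9 geometric isomers.
Of these, 6 lack any improper symmetry element and so occur as enantiomeric pairs, giving 9 + 6 = 15 stereoisomers in total.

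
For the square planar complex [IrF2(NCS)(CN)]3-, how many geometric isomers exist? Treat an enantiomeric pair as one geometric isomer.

2

A square has two trans pairs of vertices; adjacent vertices are cis.
Working through the distinct placements yields 2 geometric isomers: F cis; F trans.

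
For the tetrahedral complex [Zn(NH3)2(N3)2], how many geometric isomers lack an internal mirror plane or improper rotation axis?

0

In a tetrahedral complex all four positions are equivalent and every pair of ligands is adjacent — there is no cis/trans distinction.
Only one geometric arrangement is possible.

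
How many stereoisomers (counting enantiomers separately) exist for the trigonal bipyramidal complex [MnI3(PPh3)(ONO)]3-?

A trigonal bipyramid has two axial and three equatorial sites, which are chemically inequivalent.
Working through the distinct placements yields 4 geometric isomers: PPh3 equatorial, ONO equatorial; PPh3 equatorial, ONO axial; PPh3 axial, ONO equatorial; PPh3 axial, ONO axial.
Each arrangement has an internal mirror plane or centre of symmetry, so none is chiral.

4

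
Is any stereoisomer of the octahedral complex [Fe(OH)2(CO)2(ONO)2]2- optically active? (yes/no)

yes

There are 5 geometric isomers: OH trans, CO trans, ONO trans; OH cis, CO trans, ONO cis; OH cis, CO cis, ONO trans; OH cis, CO cis, ONO cis (chiral); OH trans, CO cis, ONO cis.
One of these lacks any improper symmetry element and so occurs as an enantiomeric pair, giving 5 + 1 = 6 stereoisomers in total.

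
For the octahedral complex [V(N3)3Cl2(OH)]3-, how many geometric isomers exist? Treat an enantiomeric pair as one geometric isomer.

In an octahedral complex each vertex has one trans partner and four cis neighbours.
Working through the distinct placements yields 3 geometric isomers: N3 mer, Cl trans; N3 fac, Cl cis; N3 mer, Cl cis.

3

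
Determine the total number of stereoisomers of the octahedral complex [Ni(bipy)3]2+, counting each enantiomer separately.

In an octahedral complex each vertex has one trans partner and four cis neighbours.
Each bipy is bidentate and must span two cis positions.
Only one geometric arrangement is possible; it has no improper symmetry element, so it exists as a pair of enantiomers (2 stereoisomers).

2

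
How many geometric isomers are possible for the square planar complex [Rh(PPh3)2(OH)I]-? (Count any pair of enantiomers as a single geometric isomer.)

A square has two trans pairs of vertices; adjacent vertices are cis.
The distinct arrangements are (2 in all): PPh3 cis; PPh3 trans.

2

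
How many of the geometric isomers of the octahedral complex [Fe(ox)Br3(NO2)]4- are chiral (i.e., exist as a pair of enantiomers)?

The six octahedral sites form three mutually perpendicular trans pairs.
Each ox is bidentate and must span two cis positions.
There are 2 geometric isomers: Br mer; Br fac.
Each arrangement has an internal mirror plane or centre of symmetry, so none is chiral.

0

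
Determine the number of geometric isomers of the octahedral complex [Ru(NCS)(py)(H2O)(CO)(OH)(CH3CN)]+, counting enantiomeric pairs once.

15

An octahedron has six vertices in three trans pairs; every non-trans pair is cis.
Exhaustive case analysis gives 15 geometric isomers.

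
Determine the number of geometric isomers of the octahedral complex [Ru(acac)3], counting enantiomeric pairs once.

1

An octahedron has six vertices in three trans pairs; every non-trans pair is cis.
Each acac is bidentate and must span two cis positions.
Only one geometric arrangement is possible; it has no improper symmetry element, so it exists as a pair of enantiomers (2 stereoisomers).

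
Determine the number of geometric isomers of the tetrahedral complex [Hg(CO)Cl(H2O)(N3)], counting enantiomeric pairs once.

In a tetrahedral complex all four positions are equivalent and every pair of ligands is adjacent — there is no cis/trans distinction.
Only one geometric arrangement is possible; it has no improper symmetry element, so it exists as a pair of enantiomers (2 stereoisomers).

1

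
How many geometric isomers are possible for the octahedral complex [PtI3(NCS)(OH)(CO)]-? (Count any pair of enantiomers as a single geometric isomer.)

4

The distinct arrangements are (4 in all): I mer (3 arrangements); I fac (chiral).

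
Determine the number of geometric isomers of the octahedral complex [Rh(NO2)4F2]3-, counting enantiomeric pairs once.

An octahedron has six vertices in three trans pairs; every non-trans pair is cis.
The distinct arrangements are (2 in all): F trans; F cis.

2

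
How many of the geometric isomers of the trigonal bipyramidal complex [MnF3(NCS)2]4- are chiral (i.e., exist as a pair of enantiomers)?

Systematic placement gives 3 geometric isomers: NCS both equatorial; NCS one axial, one equatorial; NCS both axial.
Each arrangement has an internal mirror plane or centre of symmetry, so none is chiral.

0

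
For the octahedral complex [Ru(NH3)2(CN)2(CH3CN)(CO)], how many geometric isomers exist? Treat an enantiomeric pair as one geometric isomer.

In an octahedral complex each vertex has one trans partner and four cis neighbours.
Systematic placement gives 6 geometric isomers: NH3 trans, CN cis; NH3 cis, CN cis (3 arrangements, 2 chiral); NH3 trans, CN trans; NH3 cis, CN trans.

6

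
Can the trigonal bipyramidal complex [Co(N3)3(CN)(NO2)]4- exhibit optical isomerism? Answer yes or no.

no

A trigonal bipyramid has two axial and three equatorial sites, which are chemically inequivalent.
Systematic placement gives 4 geometric isomers: CN axial, NO2 equatorial; CN axial, NO2 axial; CN equatorial, NO2 equatorial; CN equatorial, NO2 axial.
Each arrangement has an internal mirror plane or centre of symmetry, so none is chiral.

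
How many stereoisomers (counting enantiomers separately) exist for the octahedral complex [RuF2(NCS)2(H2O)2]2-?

6

The six octahedral sites form three mutually perpendicular trans pairs.
There are 5 geometric isomers: F trans, NCS trans, H2O trans; F trans, NCS cis, H2O cis; F cis, NCS trans, H2O cis; F cis, NCS cis, H2O cis (chiral); F cis, NCS cis, H2O trans.
One of these lacks any improper symmetry element and so occurs as an enantiomeric pair, giving 5 + 1 = 6 stereoisomers in total.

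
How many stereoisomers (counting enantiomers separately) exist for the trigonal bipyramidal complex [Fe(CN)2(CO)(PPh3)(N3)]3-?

In a trigonal bipyramid the two axial positions differ from the three equatorial ones.
Exhaustive case analysis gives 7 geometric isomers.
Of these, 3 lack any improper symmetry element and so occur as enantiomeric pairs, giving 7 + 3 = 10 stereoisomers in total.

10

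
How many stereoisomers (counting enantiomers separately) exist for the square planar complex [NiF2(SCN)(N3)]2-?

2

A square has two trans pairs of vertices; adjacent vertices are cis.
Working through the distinct placements yields 2 geometric isomers: F cis; F trans.
Each arrangement has an internal mirror plane or centre of symmetry, so none is chiral.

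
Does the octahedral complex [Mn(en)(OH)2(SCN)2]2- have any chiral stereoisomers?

yes

An octahedron has six vertices in three trans pairs; every non-trans pair is cis.
Each en is bidentate and must span two cis positions.
Working through the distinct placements yields 3 geometric isomers: OH trans, SCN cis; OH cis, SCN cis (chiral); OH cis, SCN trans.
One of these lacks any improper symmetry element and so occurs as an enantiomeric pair, giving 3 + 1 = 4 stereoisomers in total.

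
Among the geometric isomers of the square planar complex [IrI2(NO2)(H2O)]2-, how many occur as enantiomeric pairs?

A square has two trans pairs of vertices; adjacent vertices are cis.
The distinct arrangements are (2 in all): I cis; I trans.
Each arrangement has an internal mirror plane or centre of symmetry, so none is chiral.

0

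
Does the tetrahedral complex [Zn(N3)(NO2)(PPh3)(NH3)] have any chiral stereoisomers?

yes

In a tetrahedral complex all four positions are equivalent and every pair of ligands is adjacent — there is no cis/trans distinction.
Only one geometric arrangement is possible; it has no improper symmetry element, so it exists as a pair of enantiomers (2 stereoisomers).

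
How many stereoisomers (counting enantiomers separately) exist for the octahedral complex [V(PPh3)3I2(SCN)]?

An octahedron has six vertices in three trans pairs; every non-trans pair is cis.
There are 3 geometric isomers: PPh3 mer, I trans; PPh3 fac, I cis; PPh3 mer, I cis.
Each arrangement has an internal mirror plane or centre of symmetry, so none is chiral.

3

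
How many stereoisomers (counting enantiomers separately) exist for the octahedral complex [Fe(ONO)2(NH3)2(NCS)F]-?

An octahedron has six vertices in three trans pairs; every non-trans pair is cis.
Systematic placement gives 6 geometric isomers: ONO trans, NH3 trans; ONO cis, NH3 cis (3 arrangements, 2 chiral); ONO trans, NH3 cis; ONO cis, NH3 trans.
Of these, 2 lack any improper symmetry element and so occur as enantiomeric pairs, giving 6 + 2 = 8 stereoisomers in total.

8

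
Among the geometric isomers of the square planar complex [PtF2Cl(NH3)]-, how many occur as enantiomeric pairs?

The distinct arrangements are (2 in all): F cis; F trans.
Each arrangement has an internal mirror plane or centre of symmetry, so none is chiral.

0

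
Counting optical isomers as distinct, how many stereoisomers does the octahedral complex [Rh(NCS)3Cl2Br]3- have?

The six octahedral sites form three mutually perpendicular trans pairs.
Systematic placement gives 3 geometric isomers: NCS mer, Cl cis; NCS mer, Cl trans; NCS fac, Cl cis.
Each arrangement has an internal mirror plane or centre of symmetry, so none is chiral.

3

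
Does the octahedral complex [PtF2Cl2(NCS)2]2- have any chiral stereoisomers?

yes

In an octahedral complex each vertex has one trans partner and four cis neighbours.
The distinct arrangements are (5 in all): F trans, Cl trans, NCS trans; F cis, Cl trans, NCS cis; F cis, Cl cis, NCS trans; F cis, Cl cis, NCS cis (chiral); F trans, Cl cis, NCS cis.
One of these lacks any improper symmetry element and so occurs as an enantiomeric pair, giving 5 + 1 = 6 stereoisomers in total.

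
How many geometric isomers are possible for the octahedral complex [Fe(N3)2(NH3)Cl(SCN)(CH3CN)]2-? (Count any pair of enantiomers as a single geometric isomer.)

9

Systematic enumeration (placing each ligand type in turn and discarding arrangements equivalent by rotation or reflection) gives 9 geometric isomers.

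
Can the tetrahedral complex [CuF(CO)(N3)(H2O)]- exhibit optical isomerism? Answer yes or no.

yes

Only one geometric arrangement is possible; it has no improper symmetry element, so it exists as a pair of enantiomers (2 stereoisomers).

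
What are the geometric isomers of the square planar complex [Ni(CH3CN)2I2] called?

cis and trans

In a square planar complex each vertex has one trans partner and two cis neighbours.
The distinct arrangements are (2 in all): CH3CN cis; CH3CN trans.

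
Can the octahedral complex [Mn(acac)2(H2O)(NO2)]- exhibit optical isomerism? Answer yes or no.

Each acac is bidentate and must span two cis positions.
There are 2 geometric isomers: H2O and NO2 mutually trans; H2O and NO2 mutually cis (chiral).
One of these lacks any improper symmetry element and so occurs as an enantiomeric pair, giving 2 + 1 = 3 stereoisomers in total.

yes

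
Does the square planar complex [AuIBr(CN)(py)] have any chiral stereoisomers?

In a square planar complex each vertex has one trans partner and two cis neighbours.
There are 3 geometric isomers: (Br/I trans, CN/py trans); (Br/py trans, CN/I trans); (Br/CN trans, I/py trans).
Each arrangement has an internal mirror plane or centre of symmetry, so none is chiral.

no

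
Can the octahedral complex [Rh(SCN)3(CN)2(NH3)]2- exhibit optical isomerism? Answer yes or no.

In an octahedral complex each vertex has one trans partner and four cis neighbours.
The distinct arrangements are (3 in all): SCN mer, CN trans; SCN mer, CN cis; SCN fac, CN cis.
Each arrangement has an internal mirror plane or centre of symmetry, so none is chiral.

no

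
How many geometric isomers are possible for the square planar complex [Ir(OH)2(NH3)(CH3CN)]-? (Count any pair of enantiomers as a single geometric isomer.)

2

In a square planar complex each vertex has one trans partner and two cis neighbours.
Working through the distinct placements yields 2 geometric isomers: OH cis; OH trans.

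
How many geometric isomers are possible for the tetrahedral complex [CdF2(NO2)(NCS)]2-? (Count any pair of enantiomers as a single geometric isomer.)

1

In a tetrahedral complex all four positions are equivalent and every pair of ligands is adjacent — there is no cis/trans distinction.
Only one geometric arrangement is possible.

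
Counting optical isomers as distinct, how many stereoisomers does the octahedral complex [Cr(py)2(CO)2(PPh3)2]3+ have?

6

There are 5 geometric isomers: py trans, CO trans, PPh3 trans; py cis, CO trans, PPh3 cis; py trans, CO cis, PPh3 cis; py cis, CO cis, PPh3 cis (chiral); py cis, CO cis, PPh3 trans.
One of these lacks any improper symmetry element and so occurs as an enantiomeric pair, giving 5 + 1 = 6 stereoisomers in total.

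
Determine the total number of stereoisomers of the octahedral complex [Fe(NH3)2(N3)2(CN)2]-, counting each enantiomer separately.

The six octahedral sites form three mutually perpendicular trans pairs.
Working through the distinct placements yields 5 geometric isomers: NH3 trans, N3 trans, CN trans; NH3 cis, N3 cis, CN trans; NH3 trans, N3 cis, CN cis; NH3 cis, N3 cis, CN cis (chiral); NH3 cis, N3 trans, CN cis.
One of these lacks any improper symmetry element and so occurs as an enantiomeric pair, giving 5 + 1 = 6 stereoisomers in total.

6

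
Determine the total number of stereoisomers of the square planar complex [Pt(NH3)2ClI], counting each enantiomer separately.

Working through the distinct placements yields 2 geometric isomers: NH3 cis; NH3 trans.
Each arrangement has an internal mirror plane or centre of symmetry, so none is chiral.

2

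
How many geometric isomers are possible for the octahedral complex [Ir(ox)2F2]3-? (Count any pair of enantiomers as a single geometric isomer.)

The six octahedral sites form three mutually perpendicular trans pairs.
Each ox is bidentate and must span two cis positions.
The distinct arrangements are (2 in all): F trans; F cis (chiral).

2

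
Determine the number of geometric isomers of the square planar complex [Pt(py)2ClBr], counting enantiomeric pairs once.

2

In a square planar complex each vertex has one trans partner and two cis neighbours.
There are 2 geometric isomers: py cis; py trans.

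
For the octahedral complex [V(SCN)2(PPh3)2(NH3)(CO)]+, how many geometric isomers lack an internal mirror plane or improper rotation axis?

In an octahedral complex each vertex has one trans partner and four cis neighbours.
Systematic placement gives 6 geometric isomers: SCN trans, PPh3 trans; SCN cis, PPh3 cis (3 arrangements, 2 chiral); SCN trans, PPh3 cis; SCN cis, PPh3 trans.
Of these, 2 lack any improper symmetry element and so occur as enantiomeric pairs, giving 6 + 2 = 8 stereoisomers in total.

2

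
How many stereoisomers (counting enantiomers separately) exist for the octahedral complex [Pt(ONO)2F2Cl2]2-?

An octahedron has six vertices in three trans pairs; every non-trans pair is cis.
The distinct arrangements are (5 in all): ONO trans, F trans, Cl trans; ONO cis, F cis, Cl trans; ONO trans, F cis, Cl cis; ONO cis, F cis, Cl cis (chiral); ONO cis, F trans, Cl cis.
One of these lacks any improper symmetry element and so occurs as an enantiomeric pair, giving 5 + 1 = 6 stereoisomers in total.

6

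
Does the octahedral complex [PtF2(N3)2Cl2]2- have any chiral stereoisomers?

yes

An octahedron has six vertices in three trans pairs; every non-trans pair is cis.
There are 5 geometric isomers: F trans, N3 trans, Cl trans; F cis, N3 cis, Cl trans; F cis, N3 trans, Cl cis; F cis, N3 cis, Cl cis (chiral); F trans, N3 cis, Cl cis.
One of these lacks any improper symmetry element and so occurs as an enantiomeric pair, giving 5 + 1 = 6 stereoisomers in total.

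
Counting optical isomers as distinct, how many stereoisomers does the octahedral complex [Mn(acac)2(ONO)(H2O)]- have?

3

In an octahedral complex each vertex has one trans partner and four cis neighbours.
Each acac is bidentate and must span two cis positions.
There are 2 geometric isomers: ONO and H2O mutually trans; ONO and H2O mutually cis (chiral).
One of these lacks any improper symmetry element and so occurs as an enantiomeric pair, giving 2 + 1 = 3 stereoisomers in total.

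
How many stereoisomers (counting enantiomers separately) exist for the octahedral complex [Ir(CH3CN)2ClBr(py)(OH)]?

Placing the ligands in turn and identifying arrangements related by rotation or reflection leaves 9 distinct geometric isomers.
Of these, 6 lack any improper symmetry element and so occur as enantiomeric pairs, giving 9 + 6 = 15 stereoisomers in total.

15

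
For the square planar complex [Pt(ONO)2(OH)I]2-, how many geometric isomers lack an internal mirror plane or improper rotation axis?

The distinct arrangements are (2 in all): ONO cis; ONO trans.
Each arrangement has an internal mirror plane or centre of symmetry, so none is chiral.

0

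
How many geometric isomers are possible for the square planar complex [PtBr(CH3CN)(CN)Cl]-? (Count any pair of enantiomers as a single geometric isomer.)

In a square planar complex each vertex has one trans partner and two cis neighbours.
Systematic placement gives 3 geometric isomers: (Br/CN trans, CH3CN/Cl trans); (Br/Cl trans, CH3CN/CN trans); (Br/CH3CN trans, CN/Cl trans).

3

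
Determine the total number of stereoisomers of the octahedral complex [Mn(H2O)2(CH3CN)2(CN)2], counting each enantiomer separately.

6

Working through the distinct placements yields 5 geometric isomers: H2O trans, CH3CN trans, CN trans; H2O cis, CH3CN trans, CN cis; H2O trans, CH3CN cis, CN cis; H2O cis, CH3CN cis, CN cis (chiral); H2O cis, CH3CN cis, CN trans.
One of these lacks any improper symmetry element and so occurs as an enantiomeric pair, giving 5 + 1 = 6 stereoisomers in total.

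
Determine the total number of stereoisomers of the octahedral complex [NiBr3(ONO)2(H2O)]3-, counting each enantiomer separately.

The six octahedral sites form three mutually perpendicular trans pairs.
There are 3 geometric isomers: Br mer, ONO trans; Br mer, ONO cis; Br fac, ONO cis.
Each arrangement has an internal mirror plane or centre of symmetry, so none is chiral.

3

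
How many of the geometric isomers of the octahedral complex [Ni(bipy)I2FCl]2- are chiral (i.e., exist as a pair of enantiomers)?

The six octahedral sites form three mutually perpendicular trans pairs.
Each bipy is bidentate and must span two cis positions.
There are 4 geometric isomers: I cis (3 arrangements, 2 chiral); I trans.
Of these, 2 lack any improper symmetry element and so occur as enantiomeric pairs, giving 4 + 2 = 6 stereoisomers in total.

2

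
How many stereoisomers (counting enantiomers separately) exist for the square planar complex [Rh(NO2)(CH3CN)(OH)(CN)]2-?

In a square planar complex each vertex has one trans partner and two cis neighbours.
The distinct arrangements are (3 in all): (CH3CN/NO2 trans, CN/OH trans); (CH3CN/OH trans, CN/NO2 trans); (CH3CN/CN trans, NO2/OH trans).
Each arrangement has an internal mirror plane or centre of symmetry, so none is chiral.

3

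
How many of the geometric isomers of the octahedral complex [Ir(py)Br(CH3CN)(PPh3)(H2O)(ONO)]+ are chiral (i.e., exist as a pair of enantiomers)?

Exhaustive case analysis gives 15 geometric isomers.
Of these, 15 lack any improper symmetry element and so occur as enantiomeric pairs, giving 15 + 15 = 30 stereoisomers in total.

15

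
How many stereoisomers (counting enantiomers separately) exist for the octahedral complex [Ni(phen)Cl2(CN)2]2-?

The six octahedral sites form three mutually perpendicular trans pairs.
Each phen is bidentate and must span two cis positions.
There are 3 geometric isomers: Cl cis, CN trans; Cl cis, CN cis (chiral); Cl trans, CN cis.
One of these lacks any improper symmetry element and so occurs as an enantiomeric pair, giving 3 + 1 = 4 stereoisomers in total.

4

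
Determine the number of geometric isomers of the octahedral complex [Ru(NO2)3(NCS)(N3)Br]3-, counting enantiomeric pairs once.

The six octahedral sites form three mutually perpendicular trans pairs.
There are 4 geometric isomers: NO2 mer (3 arrangements); NO2 fac (chiral).

4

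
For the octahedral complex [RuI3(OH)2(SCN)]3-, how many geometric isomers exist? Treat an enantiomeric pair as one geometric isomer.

The six octahedral sites form three mutually perpendicular trans pairs.
There are 3 geometric isomers: I mer, OH cis; I mer, OH trans; I fac, OH cis.

3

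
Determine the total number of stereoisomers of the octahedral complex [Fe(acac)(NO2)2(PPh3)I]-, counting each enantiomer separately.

6

An octahedron has six vertices in three trans pairs; every non-trans pair is cis.
Each acac is bidentate and must span two cis positions.
The distinct arrangements are (4 in all): NO2 cis (3 arrangements, 2 chiral); NO2 trans.
Of these, 2 lack any improper symmetry element and so occur as enantiomeric pairs, giving 4 + 2 = 6 stereoisomers in total.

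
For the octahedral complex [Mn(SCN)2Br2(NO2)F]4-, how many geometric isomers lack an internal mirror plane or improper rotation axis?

The six octahedral sites form three mutually perpendicular trans pairs.
Working through the distinct placements yields 6 geometric isomers: SCN trans, Br trans; SCN cis, Br trans; SCN trans, Br cis; SCN cis, Br cis (3 arrangements, 2 chiral).
Of these, 2 lack any improper symmetry element and so occur as enantiomeric pairs, giving 6 + 2 = 8 stereoisomers in total.

2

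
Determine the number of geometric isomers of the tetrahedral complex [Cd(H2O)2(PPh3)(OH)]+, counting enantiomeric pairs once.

All four vertices of a tetrahedron are equivalent and mutually adjacent, so cis/trans isomerism cannot arise.
Only one geometric arrangement is possible.

1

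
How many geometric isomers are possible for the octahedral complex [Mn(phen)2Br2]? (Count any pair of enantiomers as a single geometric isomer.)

Each phen is bidentate and must span two cis positions.
There are 2 geometric isomers: Br trans; Br cis (chiral).

2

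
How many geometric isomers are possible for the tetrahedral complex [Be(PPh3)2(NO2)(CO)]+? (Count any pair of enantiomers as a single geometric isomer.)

All four vertices of a tetrahedron are equivalent and mutually adjacent, so cis/trans isomerism cannot arise.
Only one geometric arrangement is possible.

1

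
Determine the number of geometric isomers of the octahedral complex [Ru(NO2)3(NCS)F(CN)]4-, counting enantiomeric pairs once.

4

The six octahedral sites form three mutually perpendicular trans pairs.
There are 4 geometric isomers: NO2 mer (3 arrangements); NO2 fac (chiral).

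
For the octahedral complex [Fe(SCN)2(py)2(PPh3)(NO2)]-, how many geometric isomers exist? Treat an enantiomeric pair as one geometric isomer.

An octahedron has six vertices in three trans pairs; every non-trans pair is cis.
Systematic placement gives 6 geometric isomers: SCN trans, py trans; SCN cis, py cis (3 arrangements, 2 chiral); SCN cis, py trans; SCN trans, py cis.

6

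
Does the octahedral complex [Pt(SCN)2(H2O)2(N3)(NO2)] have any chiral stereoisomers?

yes

An octahedron has six vertices in three trans pairs; every non-trans pair is cis.
Working through the distinct placements yields 6 geometric isomers: SCN trans, H2O trans; SCN cis, H2O trans; SCN trans, H2O cis; SCN cis, H2O cis (3 arrangements, 2 chiral).
Of these, 2 lack any improper symmetry element and so occur as enantiomeric pairs, giving 6 + 2 = 8 stereoisomers in total.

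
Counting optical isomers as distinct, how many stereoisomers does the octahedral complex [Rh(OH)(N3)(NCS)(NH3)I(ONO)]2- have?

The six octahedral sites form three mutually perpendicular trans pairs.
Exhaustive case analysis gives 15 geometric isomers.
Of these, 15 lack any improper symmetry element and so occur as enantiomeric pairs, giving 15 + 15 = 30 stereoisomers in total.

30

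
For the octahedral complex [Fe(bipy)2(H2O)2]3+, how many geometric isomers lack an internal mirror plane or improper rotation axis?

1

In an octahedral complex each vertex has one trans partner and four cis neighbours.
Each bipy is bidentate and must span two cis positions.
Systematic placement gives 2 geometric isomers: H2O trans; H2O cis (chiral).
One of these lacks any improper symmetry element and so occurs as an enantiomeric pair, giving 2 + 1 = 3 stereoisomers in total.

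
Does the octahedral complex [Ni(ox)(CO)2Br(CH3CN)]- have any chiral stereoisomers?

yes

An octahedron has six vertices in three trans pairs; every non-trans pair is cis.
Each ox is bidentate and must span two cis positions.
The distinct arrangements are (4 in all): CO cis (3 arrangements, 2 chiral); CO trans.
Of these, 2 lack any improper symmetry element and so occur as enantiomeric pairs, giving 4 + 2 = 6 stereoisomers in total.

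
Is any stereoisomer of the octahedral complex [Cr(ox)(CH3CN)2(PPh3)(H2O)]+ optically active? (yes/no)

The six octahedral sites form three mutually perpendicular trans pairs.
Each ox is bidentate and must span two cis positions.
There are 4 geometric isomers: CH3CN trans; CH3CN cis (3 arrangements, 2 chiral).
Of these, 2 lack any improper symmetry element and so occur as enantiomeric pairs, giving 4 + 2 = 6 stereoisomers in total.

yes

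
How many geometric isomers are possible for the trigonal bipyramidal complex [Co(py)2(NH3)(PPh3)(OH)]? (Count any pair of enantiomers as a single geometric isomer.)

7

A trigonal bipyramid has two axial and three equatorial sites, which are chemically inequivalent.
Systematic enumeration (placing each ligand type in turn and discarding arrangements equivalent by rotation or reflection) gives 7 geometric isomers.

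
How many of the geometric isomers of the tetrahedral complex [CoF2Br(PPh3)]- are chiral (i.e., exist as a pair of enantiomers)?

In a tetrahedral complex all four positions are equivalent and every pair of ligands is adjacent — there is no cis/trans distinction.
Only one geometric arrangement is possible.

0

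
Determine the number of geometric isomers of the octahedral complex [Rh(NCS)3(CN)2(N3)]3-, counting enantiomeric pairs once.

In an octahedral complex each vertex has one trans partner and four cis neighbours.
There are 3 geometric isomers: NCS mer, CN trans; NCS mer, CN cis; NCS fac, CN cis.

3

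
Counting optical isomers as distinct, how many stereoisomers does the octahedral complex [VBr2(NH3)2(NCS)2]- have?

6

An octahedron has six vertices in three trans pairs; every non-trans pair is cis.
Systematic placement gives 5 geometric isomers: Br trans, NH3 trans, NCS trans; Br trans, NH3 cis, NCS cis; Br cis, NH3 trans, NCS cis; Br cis, NH3 cis, NCS cis (chiral); Br cis, NH3 cis, NCS trans.
One of these lacks any improper symmetry element and so occurs as an enantiomeric pair, giving 5 + 1 = 6 stereoisomers in total.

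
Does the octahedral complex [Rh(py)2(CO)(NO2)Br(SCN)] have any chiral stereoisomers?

An octahedron has six vertices in three trans pairs; every non-trans pair is cis.
Placing the ligands in turn and identifying arrangements related by rotation or reflection leaves 9 distinct geometric isomers.
Of these, 6 lack any improper symmetry element and so occur as enantiomeric pairs, giving 9 + 6 = 15 stereoisomers in total.

yes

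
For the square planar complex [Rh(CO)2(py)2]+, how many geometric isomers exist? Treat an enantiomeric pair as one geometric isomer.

2

The distinct arrangements are (2 in all): CO cis; CO trans.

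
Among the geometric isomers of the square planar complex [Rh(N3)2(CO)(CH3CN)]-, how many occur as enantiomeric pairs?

0

In a square planar complex each vertex has one trans partner and two cis neighbours.
Systematic placement gives 2 geometric isomers: N3 cis; N3 trans.
Each arrangement has an internal mirror plane or centre of symmetry, so none is chiral.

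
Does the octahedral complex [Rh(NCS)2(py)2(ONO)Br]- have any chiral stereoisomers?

yes

An octahedron has six vertices in three trans pairs; every non-trans pair is cis.
The distinct arrangements are (6 in all): NCS cis, py trans; NCS cis, py cis (3 arrangements, 2 chiral); NCS trans, py trans; NCS trans, py cis.
Of these, 2 lack any improper symmetry element and so occur as enantiomeric pairs, giving 6 + 2 = 8 stereoisomers in total.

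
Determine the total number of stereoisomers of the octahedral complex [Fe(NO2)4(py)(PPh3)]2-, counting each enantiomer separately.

2

Systematic placement gives 2 geometric isomers: py and PPh3 mutually trans; py and PPh3 mutually cis.
Each arrangement has an internal mirror plane or centre of symmetry, so none is chiral.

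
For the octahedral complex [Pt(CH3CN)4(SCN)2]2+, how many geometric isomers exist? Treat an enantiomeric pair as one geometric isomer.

2

An octahedron has six vertices in three trans pairs; every non-trans pair is cis.
There are 2 geometric isomers: SCN trans; SCN cis.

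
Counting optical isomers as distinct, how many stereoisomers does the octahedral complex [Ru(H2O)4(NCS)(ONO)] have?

2

The six octahedral sites form three mutually perpendicular trans pairs.
Working through the distinct placements yields 2 geometric isomers: NCS and ONO mutually trans; NCS and ONO mutually cis.
Each arrangement has an internal mirror plane or centre of symmetry, so none is chiral.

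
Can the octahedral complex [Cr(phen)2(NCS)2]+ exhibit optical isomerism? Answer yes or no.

An octahedron has six vertices in three trans pairs; every non-trans pair is cis.
Each phen is bidentate and must span two cis positions.
There are 2 geometric isomers: NCS trans; NCS cis (chiral).
One of these lacks any improper symmetry element and so occurs as an enantiomeric pair, giving 2 + 1 = 3 stereoisomers in total.

yes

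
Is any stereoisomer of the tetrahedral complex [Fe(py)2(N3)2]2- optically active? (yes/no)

In a tetrahedral complex all four positions are equivalent and every pair of ligands is adjacent — there is no cis/trans distinction.
Only one geometric arrangement is possible.

no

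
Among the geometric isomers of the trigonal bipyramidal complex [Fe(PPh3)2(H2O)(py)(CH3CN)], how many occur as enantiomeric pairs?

3

Systematic enumeration (placing each ligand type in turn and discarding arrangements equivalent by rotation or reflection) gives 7 geometric isomers.
Of these, 3 lack any improper symmetry element and so occur as enantiomeric pairs, giving 7 + 3 = 10 stereoisomers in total.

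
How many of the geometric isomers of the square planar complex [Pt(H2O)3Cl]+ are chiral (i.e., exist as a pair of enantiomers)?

Only one geometric arrangement is possible.

0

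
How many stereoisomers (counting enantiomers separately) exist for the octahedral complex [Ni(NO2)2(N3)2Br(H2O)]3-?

8

Working through the distinct placements yields 6 geometric isomers: NO2 trans, N3 trans; NO2 cis, N3 cis (3 arrangements, 2 chiral); NO2 trans, N3 cis; NO2 cis, N3 trans.
Of these, 2 lack any improper symmetry element and so occur as enantiomeric pairs, giving 6 + 2 = 8 stereoisomers in total.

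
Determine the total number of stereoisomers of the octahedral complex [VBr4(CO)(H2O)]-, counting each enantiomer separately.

2

Systematic placement gives 2 geometric isomers: CO and H2O mutually trans; CO and H2O mutually cis.
Each arrangement has an internal mirror plane or centre of symmetry, so none is chiral.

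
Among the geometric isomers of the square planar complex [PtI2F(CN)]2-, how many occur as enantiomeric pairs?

Working through the distinct placements yields 2 geometric isomers: I cis; I trans.
Each arrangement has an internal mirror plane or centre of symmetry, so none is chiral.

0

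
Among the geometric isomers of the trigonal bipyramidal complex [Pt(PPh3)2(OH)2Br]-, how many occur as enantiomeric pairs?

In a trigonal bipyramid the two axial positions differ from the three equatorial ones.
Exhaustive case analysis gives 5 geometric isomers.
One of these lacks any improper symmetry element and so occurs as an enantiomeric pair, giving 5 + 1 = 6 stereoisomers in total.

1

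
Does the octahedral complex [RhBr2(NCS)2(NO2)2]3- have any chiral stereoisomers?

An octahedron has six vertices in three trans pairs; every non-trans pair is cis.
There are 5 geometric isomers: Br trans, NCS trans, NO2 trans; Br trans, NCS cis, NO2 cis; Br cis, NCS cis, NO2 trans; Br cis, NCS cis, NO2 cis (chiral); Br cis, NCS trans, NO2 cis.
One of these lacks any improper symmetry element and so occurs as an enantiomeric pair, giving 5 + 1 = 6 stereoisomers in total.

yes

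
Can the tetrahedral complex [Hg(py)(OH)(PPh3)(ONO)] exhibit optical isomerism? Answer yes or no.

yes

All four vertices of a tetrahedron are equivalent and mutually adjacent, so cis/trans isomerism cannot arise.
Only one geometric arrangement is possible; it has no improper symmetry element, so it exists as a pair of enantiomers (2 stereoisomers).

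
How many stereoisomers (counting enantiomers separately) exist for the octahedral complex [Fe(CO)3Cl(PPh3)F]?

5

An octahedron has six vertices in three trans pairs; every non-trans pair is cis.
There are 4 geometric isomers: CO mer (3 arrangements); CO fac (chiral).
One of these lacks any improper symmetry element and so occurs as an enantiomeric pair, giving 4 + 1 = 5 stereoisomers in total.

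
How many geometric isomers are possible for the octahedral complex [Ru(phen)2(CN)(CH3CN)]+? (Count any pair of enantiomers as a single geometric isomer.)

Each phen is bidentate and must span two cis positions.
The distinct arrangements are (2 in all): CN and CH3CN mutually trans; CN and CH3CN mutually cis (chiral).

2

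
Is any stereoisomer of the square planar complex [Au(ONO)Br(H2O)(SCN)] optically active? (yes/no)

no

A square has two trans pairs of vertices; adjacent vertices are cis.
The distinct arrangements are (3 in all): (Br/ONO trans, H2O/SCN trans); (Br/SCN trans, H2O/ONO trans); (Br/H2O trans, ONO/SCN trans).
Each arrangement has an internal mirror plane or centre of symmetry, so none is chiral.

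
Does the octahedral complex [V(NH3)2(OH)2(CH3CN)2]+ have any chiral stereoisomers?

yes

The six octahedral sites form three mutually perpendicular trans pairs.
Working through the distinct placements yields 5 geometric isomers: NH3 trans, OH trans, CH3CN trans; NH3 cis, OH cis, CH3CN trans; NH3 cis, OH trans, CH3CN cis; NH3 cis, OH cis, CH3CN cis (chiral); NH3 trans, OH cis, CH3CN cis.
One of these lacks any improper symmetry element and so occurs as an enantiomeric pair, giving 5 + 1 = 6 stereoisomers in total.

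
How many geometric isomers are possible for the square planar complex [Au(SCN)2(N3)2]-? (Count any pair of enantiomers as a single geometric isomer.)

In a square planar complex each vertex has one trans partner and two cis neighbours.
The distinct arrangements are (2 in all): SCN cis; SCN trans.

2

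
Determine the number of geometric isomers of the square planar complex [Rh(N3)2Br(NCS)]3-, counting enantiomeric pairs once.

A square has two trans pairs of vertices; adjacent vertices are cis.
There are 2 geometric isomers: N3 cis; N3 trans.

2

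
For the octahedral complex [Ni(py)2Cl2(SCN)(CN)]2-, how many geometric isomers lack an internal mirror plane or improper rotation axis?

2

In an octahedral complex each vertex has one trans partner and four cis neighbours.
Systematic placement gives 6 geometric isomers: py trans, Cl cis; py cis, Cl cis (3 arrangements, 2 chiral); py trans, Cl trans; py cis, Cl trans.
Of these, 2 lack any improper symmetry element and so occur as enantiomeric pairs, giving 6 + 2 = 8 stereoisomers in total.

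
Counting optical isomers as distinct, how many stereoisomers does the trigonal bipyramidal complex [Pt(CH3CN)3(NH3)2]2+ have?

3

There are 3 geometric isomers: NH3 both equatorial; NH3 one axial, one equatorial; NH3 both axial.
Each arrangement has an internal mirror plane or centre of symmetry, so none is chiral.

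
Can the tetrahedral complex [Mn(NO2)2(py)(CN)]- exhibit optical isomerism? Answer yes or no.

no

In a tetrahedral complex all four positions are equivalent and every pair of ligands is adjacent — there is no cis/trans distinction.
Only one geometric arrangement is possible.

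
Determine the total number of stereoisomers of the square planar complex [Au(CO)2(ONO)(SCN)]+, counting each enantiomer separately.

Systematic placement gives 2 geometric isomers: CO cis; CO trans.
Each arrangement has an internal mirror plane or centre of symmetry, so none is chiral.

2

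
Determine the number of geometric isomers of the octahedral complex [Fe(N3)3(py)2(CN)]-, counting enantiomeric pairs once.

3

Systematic placement gives 3 geometric isomers: N3 mer, py trans; N3 fac, py cis; N3 mer, py cis.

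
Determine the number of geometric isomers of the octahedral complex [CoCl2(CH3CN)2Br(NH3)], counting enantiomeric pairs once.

The six octahedral sites form three mutually perpendicular trans pairs.
There are 6 geometric isomers: Cl cis, CH3CN cis (3 arrangements, 2 chiral); Cl trans, CH3CN cis; Cl cis, CH3CN trans; Cl trans, CH3CN trans.

6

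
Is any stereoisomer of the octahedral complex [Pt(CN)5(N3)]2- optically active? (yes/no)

no

Only one geometric arrangement is possible.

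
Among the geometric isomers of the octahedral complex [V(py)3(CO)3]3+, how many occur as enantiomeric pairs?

0

The distinct arrangements are (2 in all): py mer; py fac.
Each arrangement has an internal mirror plane or centre of symmetry, so none is chiral.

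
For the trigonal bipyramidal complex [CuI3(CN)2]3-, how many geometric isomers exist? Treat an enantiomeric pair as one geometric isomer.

3

A trigonal bipyramid has two axial and three equatorial sites, which are chemically inequivalent.
Working through the distinct placements yields 3 geometric isomers: CN both axial; CN one axial, one equatorial; CN both equatorial.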